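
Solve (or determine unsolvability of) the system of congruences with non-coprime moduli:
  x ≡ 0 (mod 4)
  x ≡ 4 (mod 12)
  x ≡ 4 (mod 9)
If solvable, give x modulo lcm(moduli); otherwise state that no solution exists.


Moduli 4, 12, 9 are not pairwise coprime, so CRT works modulo lcm(m_i) when all pairwise compatibility conditions hold.
Pairwise compatibility: gcd(m_i, m_j) must divide a_i - a_j for every pair.
Merge one congruence at a time:
  Start: x ≡ 0 (mod 4).
  Combine with x ≡ 4 (mod 12): gcd(4, 12) = 4; 4 - 0 = 4, which IS divisible by 4, so compatible.
    Write x = 0 + 4·t and substitute into x ≡ 4 (mod 12): 4·t ≡ 4 − 0 = 4 (mod 12).
    Divide the congruence (and modulus) by g = 4: 1·t ≡ 1 (mod 3).
    So t ≡ 1 (mod 3).
    Then x = 0 + 4·1 = 4, valid modulo lcm(4, 12) = 12: x ≡ 4 (mod 12).
  Combine with x ≡ 4 (mod 9): gcd(12, 9) = 3; 4 - 4 = 0, which IS divisible by 3, so compatible.
    Write x = 4 + 12·t and substitute into x ≡ 4 (mod 9): 12·t ≡ 4 − 4 = 0 (mod 9).
    Divide the congruence (and modulus) by g = 3: 4·t ≡ 0 (mod 3).
    Reduce coefficients mod 3: 1·t ≡ 0 (mod 3).
    So t ≡ 0 (mod 3).
    Then x = 4 + 12·0 = 4, valid modulo lcm(12, 9) = 36: x ≡ 4 (mod 36).
Verify: 4 mod 4 = 0, 4 mod 12 = 4, 4 mod 9 = 4.

x ≡ 4 (mod 36).


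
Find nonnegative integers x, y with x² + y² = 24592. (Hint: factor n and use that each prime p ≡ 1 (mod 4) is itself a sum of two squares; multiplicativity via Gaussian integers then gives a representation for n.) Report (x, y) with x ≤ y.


Step 1: Factor n = 24592 = 2^4 · 29 · 53.
Step 2: Check the mod-4 condition on each prime factor: 2 = 2 (special); 29 ≡ 1 (mod 4), exponent 1; 53 ≡ 1 (mod 4), exponent 1.
All primes ≡ 3 (mod 4) appear to even exponent (or don't appear), so by the two-squares theorem n IS expressible as a sum of two squares.
Step 3: Build a representation. Group n = k² · m with k = 4 and m = 29 · 53 = 1537 (a product of primes ≡ 1 (mod 4)); a representation of m scales to one of n via (k·x)² + (k·y)² = k²(x² + y²). Each prime p ≡ 1 (mod 4) is itself a sum of two squares; find a² by testing p − a² for a perfect square:
  29: 29 − 1² = 28, 29 − 2² = 25 = 5² ⇒ 29 = 2² + 5².
  53: 53 − 1² = 52, 53 − 2² = 49 = 7² ⇒ 53 = 2² + 7².
  Combine using the Brahmagupta–Fibonacci identity (a² + b²)(c² + d²) = (ac − bd)² + (ad + bc)² = (ac + bd)² + (ad − bc)²:
  29 · 53 = 1537: from (2² + 5²)(2² + 7²), take (2·2 − 5·7, 2·7 + 5·2) = (4 − 35, 14 + 10) = (-31, 24); dropping signs (only squares matter) gives (31, 24); check 31² + 24² = 961 + 576 = 1537 ✓.
  Scale by k = 4: (4·31, 4·24) = (124, 96).
Step 4: Order so x ≤ y and verify: 96² + 124² = 9216 + 15376 = 24592 = n. ✓

n = 24592 = 96² + 124² (one valid representation with x ≤ y).


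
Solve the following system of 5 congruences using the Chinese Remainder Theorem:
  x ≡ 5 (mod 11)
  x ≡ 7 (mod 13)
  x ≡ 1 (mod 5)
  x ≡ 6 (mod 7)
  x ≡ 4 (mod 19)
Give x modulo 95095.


Product of moduli M = 11 · 13 · 5 · 7 · 19 = 95095.
Merge one congruence at a time:
  Start: x ≡ 5 (mod 11).
  Combine with x ≡ 7 (mod 13); new modulus lcm = 143.
    Write x = 5 + 11·t and substitute into x ≡ 7 (mod 13): 11·t ≡ 7 − 5 = 2 (mod 13).
    The inverse of 11 mod 13 is 6 (since 11·6 = 66 = 5·13 + 1), so t ≡ 6·2 = 12 ≡ 12 (mod 13).
    Then x = 5 + 11·12 = 137, valid modulo lcm(11, 13) = 143: x ≡ 137 (mod 143).
  Combine with x ≡ 1 (mod 5); new modulus lcm = 715.
    Write x = 137 + 143·t and substitute into x ≡ 1 (mod 5): 143·t ≡ 1 − 137 = -136 (mod 5).
    Reduce coefficients mod 5: 3·t ≡ 4 (mod 5).
    The inverse of 3 mod 5 is 2 (since 3·2 = 6 = 1·5 + 1), so t ≡ 2·4 = 8 ≡ 3 (mod 5).
    Then x = 137 + 143·3 = 566, valid modulo lcm(143, 5) = 715: x ≡ 566 (mod 715).
  Combine with x ≡ 6 (mod 7); new modulus lcm = 5005.
    Write x = 566 + 715·t and substitute into x ≡ 6 (mod 7): 715·t ≡ 6 − 566 = -560 (mod 7).
    Reduce coefficients mod 7: 1·t ≡ 0 (mod 7).
    So t ≡ 0 (mod 7).
    Then x = 566 + 715·0 = 566, valid modulo lcm(715, 7) = 5005: x ≡ 566 (mod 5005).
  Combine with x ≡ 4 (mod 19); new modulus lcm = 95095.
    Write x = 566 + 5005·t and substitute into x ≡ 4 (mod 19): 5005·t ≡ 4 − 566 = -562 (mod 19).
    Reduce coefficients mod 19: 8·t ≡ 8 (mod 19).
    The inverse of 8 mod 19 is 12 (since 8·12 = 96 = 5·19 + 1), so t ≡ 12·8 = 96 ≡ 1 (mod 19).
    Then x = 566 + 5005·1 = 5571, valid modulo lcm(5005, 19) = 95095: x ≡ 5571 (mod 95095).
Verify against each original: 5571 mod 11 = 5, 5571 mod 13 = 7, 5571 mod 5 = 1, 5571 mod 7 = 6, 5571 mod 19 = 4.

x ≡ 5571 (mod 95095).


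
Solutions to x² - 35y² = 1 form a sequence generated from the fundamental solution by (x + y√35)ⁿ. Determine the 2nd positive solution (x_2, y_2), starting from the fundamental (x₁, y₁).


Step 1: Find the fundamental solution (x₁, y₁) of x² - 35y² = 1.
  Expand √35 as a continued fraction. a₀ = ⌊√35⌋ = 5; iterate m_{k+1} = d_k·a_k − m_k, d_{k+1} = (35 − m_{k+1}²)/d_k, a_{k+1} = ⌊(a₀ + m_{k+1})/d_{k+1}⌋ (starting m₀ = 0, d₀ = 1), with convergents p_k = a_k·p_{k-1} + p_{k-2}, q_k = a_k·q_{k-1} + q_{k-2} (p₋₁ = 1, q₋₁ = 0):
  k = 0: a₀ = 5; p₀/q₀ = 5/1; p₀² − 35·q₀² = 25 − 35 = -10.
  k = 1: m = 5, d = 10, a = ⌊(5 + 5)/10⌋ = 1; p/q = (1·5 + 1)/(1·1 + 0) = 6/1; p² − 35·q² = 36 − 35 = 1.
  The first convergent with p² − 35·q² = 1 gives the fundamental solution (x₁, y₁) = (6, 1).
Step 2: Apply the recurrence (x_{n+1}, y_{n+1}) = (x₁x_n + 35y₁y_n, x₁y_n + y₁x_n) repeatedly.
  From (x_1, y_1) = (6, 1): x_2 = 6·6 + 35·1·1 = 71; y_2 = 6·1 + 1·6 = 12.
Step 3: Verify x_2² - 35·y_2² = 5041 - 5040 = 1 (should be 1). ✓

(x_1, y_1) = (6, 1); (x_2, y_2) = (71, 12).


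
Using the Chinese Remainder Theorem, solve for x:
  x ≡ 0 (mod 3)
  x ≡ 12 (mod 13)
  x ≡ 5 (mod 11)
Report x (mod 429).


Moduli 3, 13, 11 are pairwise coprime; by CRT there is a unique solution modulo M = 3 · 13 · 11 = 429.
Solve pairwise, accumulating the modulus:
  Start with x ≡ 0 (mod 3).
  Combine with x ≡ 12 (mod 13): since gcd(3, 13) = 1, we get a unique residue mod 39.
    Write x = 0 + 3·t and substitute into x ≡ 12 (mod 13): 3·t ≡ 12 − 0 = 12 (mod 13).
    The inverse of 3 mod 13 is 9 (since 3·9 = 27 = 2·13 + 1), so t ≡ 9·12 = 108 ≡ 4 (mod 13).
    Then x = 0 + 3·4 = 12, valid modulo lcm(3, 13) = 39: x ≡ 12 (mod 39).
  Combine with x ≡ 5 (mod 11): since gcd(39, 11) = 1, we get a unique residue mod 429.
    Write x = 12 + 39·t and substitute into x ≡ 5 (mod 11): 39·t ≡ 5 − 12 = -7 (mod 11).
    Reduce coefficients mod 11: 6·t ≡ 4 (mod 11).
    The inverse of 6 mod 11 is 2 (since 6·2 = 12 = 1·11 + 1), so t ≡ 2·4 = 8 ≡ 8 (mod 11).
    Then x = 12 + 39·8 = 324, valid modulo lcm(39, 11) = 429: x ≡ 324 (mod 429).
Verify: 324 mod 3 = 0 ✓, 324 mod 13 = 12 ✓, 324 mod 11 = 5 ✓.

x ≡ 324 (mod 429).


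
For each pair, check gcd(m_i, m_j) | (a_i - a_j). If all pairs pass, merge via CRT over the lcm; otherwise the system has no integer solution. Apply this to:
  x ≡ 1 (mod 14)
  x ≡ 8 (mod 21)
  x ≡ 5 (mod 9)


Moduli 14, 21, 9 are not pairwise coprime, so CRT works modulo lcm(m_i) when all pairwise compatibility conditions hold.
Pairwise compatibility: gcd(m_i, m_j) must divide a_i - a_j for every pair.
Merge one congruence at a time:
  Start: x ≡ 1 (mod 14).
  Combine with x ≡ 8 (mod 21): gcd(14, 21) = 7; 8 - 1 = 7, which IS divisible by 7, so compatible.
    Write x = 1 + 14·t and substitute into x ≡ 8 (mod 21): 14·t ≡ 8 − 1 = 7 (mod 21).
    Divide the congruence (and modulus) by g = 7: 2·t ≡ 1 (mod 3).
    The inverse of 2 mod 3 is 2 (since 2·2 = 4 = 1·3 + 1), so t ≡ 2·1 = 2 ≡ 2 (mod 3).
    Then x = 1 + 14·2 = 29, valid modulo lcm(14, 21) = 42: x ≡ 29 (mod 42).
  Combine with x ≡ 5 (mod 9): gcd(42, 9) = 3; 5 - 29 = -24, which IS divisible by 3, so compatible.
    Write x = 29 + 42·t and substitute into x ≡ 5 (mod 9): 42·t ≡ 5 − 29 = -24 (mod 9).
    Divide the congruence (and modulus) by g = 3: 14·t ≡ -8 (mod 3).
    Reduce coefficients mod 3: 2·t ≡ 1 (mod 3).
    The inverse of 2 mod 3 is 2 (since 2·2 = 4 = 1·3 + 1), so t ≡ 2·1 = 2 ≡ 2 (mod 3).
    Then x = 29 + 42·2 = 113, valid modulo lcm(42, 9) = 126: x ≡ 113 (mod 126).
Verify: 113 mod 14 = 1, 113 mod 21 = 8, 113 mod 9 = 5.

x ≡ 113 (mod 126).


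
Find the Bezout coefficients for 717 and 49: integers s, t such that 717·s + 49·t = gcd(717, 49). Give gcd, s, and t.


Euclidean algorithm on (717, 49) — divide until remainder is 0:
  717 = 14 · 49 + 31
  49 = 1 · 31 + 18
  31 = 1 · 18 + 13
  18 = 1 · 13 + 5
  13 = 2 · 5 + 3
  5 = 1 · 3 + 2
  3 = 1 · 2 + 1
  2 = 2 · 1 + 0
gcd(717, 49) = 1.
Track Bezout coefficients alongside the remainders: start with r₀ = 717 = a·1 + b·0 (s = 1, t = 0) and r₁ = 49 = a·0 + b·1 (s = 0, t = 1); each new remainder r_{k+1} = r_{k-1} − q_k·r_k inherits s_{k+1} = s_{k-1} − q_k·s_k, t_{k+1} = t_{k-1} − q_k·t_k, so r_k = a·s_k + b·t_k at every step:
  q = 14: r = 31, s = 1 − 14·0 = 1, t = 0 − 14·1 = -14  (check: 717·1 + 49·(-14) = 31)
  q = 1: r = 18, s = 0 − 1·1 = -1, t = 1 − 1·(-14) = 15  (check: 717·(-1) + 49·15 = 18)
  q = 1: r = 13, s = 1 − 1·(-1) = 2, t = -14 − 1·15 = -29  (check: 717·2 + 49·(-29) = 13)
  q = 1: r = 5, s = -1 − 1·2 = -3, t = 15 − 1·(-29) = 44  (check: 717·(-3) + 49·44 = 5)
  q = 2: r = 3, s = 2 − 2·(-3) = 8, t = -29 − 2·44 = -117  (check: 717·8 + 49·(-117) = 3)
  q = 1: r = 2, s = -3 − 1·8 = -11, t = 44 − 1·(-117) = 161  (check: 717·(-11) + 49·161 = 2)
  q = 1: r = 1, s = 8 − 1·(-11) = 19, t = -117 − 1·161 = -278  (check: 717·19 + 49·(-278) = 1)
The row with r = 1 (the gcd) gives the Bezout coefficients s = 19, t = -278.
Result: 717 · (19) + 49 · (-278) = 1.

gcd(717, 49) = 1; s = 19, t = -278 (check: 717·19 + 49·(-278) = 1).


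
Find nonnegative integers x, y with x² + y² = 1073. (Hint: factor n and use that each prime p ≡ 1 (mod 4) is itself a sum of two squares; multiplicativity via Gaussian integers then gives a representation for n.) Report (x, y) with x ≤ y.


Step 1: Factor n = 1073 = 29 · 37.
Step 2: Check the mod-4 condition on each prime factor: 29 ≡ 1 (mod 4), exponent 1; 37 ≡ 1 (mod 4), exponent 1.
All primes ≡ 3 (mod 4) appear to even exponent (or don't appear), so by the two-squares theorem n IS expressible as a sum of two squares.
Step 3: Build a representation. Here n = 29 · 37 is a product of primes ≡ 1 (mod 4). Each prime p ≡ 1 (mod 4) is itself a sum of two squares; find a² by testing p − a² for a perfect square:
  29: 29 − 1² = 28, 29 − 2² = 25 = 5² ⇒ 29 = 2² + 5².
  37: 37 − 1² = 36 = 6² ⇒ 37 = 1² + 6².
  Combine using the Brahmagupta–Fibonacci identity (a² + b²)(c² + d²) = (ac − bd)² + (ad + bc)² = (ac + bd)² + (ad − bc)²:
  29 · 37 = 1073: from (2² + 5²)(1² + 6²), take (2·1 − 5·6, 2·6 + 5·1) = (2 − 30, 12 + 5) = (-28, 17); dropping signs (only squares matter) gives (28, 17); check 28² + 17² = 784 + 289 = 1073 ✓.
Step 4: Order so x ≤ y and verify: 17² + 28² = 289 + 784 = 1073 = n. ✓

n = 1073 = 17² + 28² (one valid representation with x ≤ y).


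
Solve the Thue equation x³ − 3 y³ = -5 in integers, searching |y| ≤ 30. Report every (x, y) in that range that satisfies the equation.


The equation is x³ - 3y³ = -5. For fixed y, x³ = 3·y³ − 5, so a solution requires the RHS to be a perfect cube.
Strategy: iterate y from -30 to 30, compute RHS = 3·y³ − 5, and check whether it is a (positive or negative) perfect cube.
Check small values of y:
  y = 0: RHS = -5 is not a perfect cube.
  y = 1: RHS = -2 is not a perfect cube.
  y = -1: RHS = -8 = (-2)³ ⇒ x = -2 works.
  y = 2: RHS = 19 is not a perfect cube.
  y = -2: RHS = -29 is not a perfect cube.
  y = 3: RHS = 76 is not a perfect cube.
  y = -3: RHS = -86 is not a perfect cube.
Continuing the search up to |y| = 30 finds no further solutions beyond those listed.
Collected solutions: (-2, -1).

Solutions (with |y| ≤ 30): (-2, -1).


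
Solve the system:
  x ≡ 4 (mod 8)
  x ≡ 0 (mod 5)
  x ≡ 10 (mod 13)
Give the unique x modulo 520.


Moduli 8, 5, 13 are pairwise coprime; by CRT there is a unique solution modulo M = 8 · 5 · 13 = 520.
Solve pairwise, accumulating the modulus:
  Start with x ≡ 4 (mod 8).
  Combine with x ≡ 0 (mod 5): since gcd(8, 5) = 1, we get a unique residue mod 40.
    Write x = 4 + 8·t and substitute into x ≡ 0 (mod 5): 8·t ≡ 0 − 4 = -4 (mod 5).
    Reduce coefficients mod 5: 3·t ≡ 1 (mod 5).
    The inverse of 3 mod 5 is 2 (since 3·2 = 6 = 1·5 + 1), so t ≡ 2·1 = 2 ≡ 2 (mod 5).
    Then x = 4 + 8·2 = 20, valid modulo lcm(8, 5) = 40: x ≡ 20 (mod 40).
  Combine with x ≡ 10 (mod 13): since gcd(40, 13) = 1, we get a unique residue mod 520.
    Write x = 20 + 40·t and substitute into x ≡ 10 (mod 13): 40·t ≡ 10 − 20 = -10 (mod 13).
    Reduce coefficients mod 13: 1·t ≡ 3 (mod 13).
    So t ≡ 3 (mod 13).
    Then x = 20 + 40·3 = 140, valid modulo lcm(40, 13) = 520: x ≡ 140 (mod 520).
Verify: 140 mod 8 = 4 ✓, 140 mod 5 = 0 ✓, 140 mod 13 = 10 ✓.

x ≡ 140 (mod 520).


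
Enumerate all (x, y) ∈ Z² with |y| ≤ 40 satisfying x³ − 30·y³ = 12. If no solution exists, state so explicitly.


The equation is x³ - 30y³ = 12. For fixed y, x³ = 30·y³ + 12, so a solution requires the RHS to be a perfect cube.
Strategy: iterate y from -40 to 40, compute RHS = 30·y³ + 12, and check whether it is a (positive or negative) perfect cube.
Check small values of y:
  y = 0: RHS = 12 is not a perfect cube.
  y = 1: RHS = 42 is not a perfect cube.
  y = -1: RHS = -18 is not a perfect cube.
  y = 2: RHS = 252 is not a perfect cube.
  y = -2: RHS = -228 is not a perfect cube.
  y = 3: RHS = 822 is not a perfect cube.
  y = -3: RHS = -798 is not a perfect cube.
Continuing the search up to |y| = 40 finds no solutions either.
No (x, y) in the scanned range satisfies the equation.

No integer solutions with |y| ≤ 40.


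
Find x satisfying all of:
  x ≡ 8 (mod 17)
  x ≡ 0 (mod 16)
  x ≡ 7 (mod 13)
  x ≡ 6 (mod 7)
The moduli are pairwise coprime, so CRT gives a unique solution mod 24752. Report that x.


Product of moduli M = 17 · 16 · 13 · 7 = 24752.
Merge one congruence at a time:
  Start: x ≡ 8 (mod 17).
  Combine with x ≡ 0 (mod 16); new modulus lcm = 272.
    Write x = 8 + 17·t and substitute into x ≡ 0 (mod 16): 17·t ≡ 0 − 8 = -8 (mod 16).
    Reduce coefficients mod 16: 1·t ≡ 8 (mod 16).
    So t ≡ 8 (mod 16).
    Then x = 8 + 17·8 = 144, valid modulo lcm(17, 16) = 272: x ≡ 144 (mod 272).
  Combine with x ≡ 7 (mod 13); new modulus lcm = 3536.
    Write x = 144 + 272·t and substitute into x ≡ 7 (mod 13): 272·t ≡ 7 − 144 = -137 (mod 13).
    Reduce coefficients mod 13: 12·t ≡ 6 (mod 13).
    The inverse of 12 mod 13 is 12 (since 12·12 = 144 = 11·13 + 1), so t ≡ 12·6 = 72 ≡ 7 (mod 13).
    Then x = 144 + 272·7 = 2048, valid modulo lcm(272, 13) = 3536: x ≡ 2048 (mod 3536).
  Combine with x ≡ 6 (mod 7); new modulus lcm = 24752.
    Write x = 2048 + 3536·t and substitute into x ≡ 6 (mod 7): 3536·t ≡ 6 − 2048 = -2042 (mod 7).
    Reduce coefficients mod 7: 1·t ≡ 2 (mod 7).
    So t ≡ 2 (mod 7).
    Then x = 2048 + 3536·2 = 9120, valid modulo lcm(3536, 7) = 24752: x ≡ 9120 (mod 24752).
Verify against each original: 9120 mod 17 = 8, 9120 mod 16 = 0, 9120 mod 13 = 7, 9120 mod 7 = 6.

x ≡ 9120 (mod 24752).


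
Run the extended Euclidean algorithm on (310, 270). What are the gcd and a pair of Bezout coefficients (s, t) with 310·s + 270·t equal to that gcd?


Euclidean algorithm on (310, 270) — divide until remainder is 0:
  310 = 1 · 270 + 40
  270 = 6 · 40 + 30
  40 = 1 · 30 + 10
  30 = 3 · 10 + 0
gcd(310, 270) = 10.
Track Bezout coefficients alongside the remainders: start with r₀ = 310 = a·1 + b·0 (s = 1, t = 0) and r₁ = 270 = a·0 + b·1 (s = 0, t = 1); each new remainder r_{k+1} = r_{k-1} − q_k·r_k inherits s_{k+1} = s_{k-1} − q_k·s_k, t_{k+1} = t_{k-1} − q_k·t_k, so r_k = a·s_k + b·t_k at every step:
  q = 1: r = 40, s = 1 − 1·0 = 1, t = 0 − 1·1 = -1  (check: 310·1 + 270·(-1) = 40)
  q = 6: r = 30, s = 0 − 6·1 = -6, t = 1 − 6·(-1) = 7  (check: 310·(-6) + 270·7 = 30)
  q = 1: r = 10, s = 1 − 1·(-6) = 7, t = -1 − 1·7 = -8  (check: 310·7 + 270·(-8) = 10)
The row with r = 10 (the gcd) gives the Bezout coefficients s = 7, t = -8.
Result: 310 · (7) + 270 · (-8) = 10.

gcd(310, 270) = 10; s = 7, t = -8 (check: 310·7 + 270·(-8) = 10).


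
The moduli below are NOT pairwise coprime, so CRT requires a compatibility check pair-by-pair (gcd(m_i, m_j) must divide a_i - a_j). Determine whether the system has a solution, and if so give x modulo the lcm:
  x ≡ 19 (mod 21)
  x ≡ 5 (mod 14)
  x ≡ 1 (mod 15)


Moduli 21, 14, 15 are not pairwise coprime, so CRT works modulo lcm(m_i) when all pairwise compatibility conditions hold.
Pairwise compatibility: gcd(m_i, m_j) must divide a_i - a_j for every pair.
Merge one congruence at a time:
  Start: x ≡ 19 (mod 21).
  Combine with x ≡ 5 (mod 14): gcd(21, 14) = 7; 5 - 19 = -14, which IS divisible by 7, so compatible.
    Write x = 19 + 21·t and substitute into x ≡ 5 (mod 14): 21·t ≡ 5 − 19 = -14 (mod 14).
    Divide the congruence (and modulus) by g = 7: 3·t ≡ -2 (mod 2).
    Reduce coefficients mod 2: 1·t ≡ 0 (mod 2).
    So t ≡ 0 (mod 2).
    Then x = 19 + 21·0 = 19, valid modulo lcm(21, 14) = 42: x ≡ 19 (mod 42).
  Combine with x ≡ 1 (mod 15): gcd(42, 15) = 3; 1 - 19 = -18, which IS divisible by 3, so compatible.
    Write x = 19 + 42·t and substitute into x ≡ 1 (mod 15): 42·t ≡ 1 − 19 = -18 (mod 15).
    Divide the congruence (and modulus) by g = 3: 14·t ≡ -6 (mod 5).
    Reduce coefficients mod 5: 4·t ≡ 4 (mod 5).
    The inverse of 4 mod 5 is 4 (since 4·4 = 16 = 3·5 + 1), so t ≡ 4·4 = 16 ≡ 1 (mod 5).
    Then x = 19 + 42·1 = 61, valid modulo lcm(42, 15) = 210: x ≡ 61 (mod 210).
Verify: 61 mod 21 = 19, 61 mod 14 = 5, 61 mod 15 = 1.

x ≡ 61 (mod 210).


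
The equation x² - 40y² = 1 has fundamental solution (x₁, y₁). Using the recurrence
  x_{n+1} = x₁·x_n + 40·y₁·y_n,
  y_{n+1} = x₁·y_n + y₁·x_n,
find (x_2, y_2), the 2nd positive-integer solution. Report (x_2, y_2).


Step 1: Find the fundamental solution (x₁, y₁) of x² - 40y² = 1.
  Expand √40 as a continued fraction. a₀ = ⌊√40⌋ = 6; iterate m_{k+1} = d_k·a_k − m_k, d_{k+1} = (40 − m_{k+1}²)/d_k, a_{k+1} = ⌊(a₀ + m_{k+1})/d_{k+1}⌋ (starting m₀ = 0, d₀ = 1), with convergents p_k = a_k·p_{k-1} + p_{k-2}, q_k = a_k·q_{k-1} + q_{k-2} (p₋₁ = 1, q₋₁ = 0):
  k = 0: a₀ = 6; p₀/q₀ = 6/1; p₀² − 40·q₀² = 36 − 40 = -4.
  k = 1: m = 6, d = 4, a = ⌊(6 + 6)/4⌋ = 3; p/q = (3·6 + 1)/(3·1 + 0) = 19/3; p² − 40·q² = 361 − 360 = 1.
  The first convergent with p² − 40·q² = 1 gives the fundamental solution (x₁, y₁) = (19, 3).
Step 2: Apply the recurrence (x_{n+1}, y_{n+1}) = (x₁x_n + 40y₁y_n, x₁y_n + y₁x_n) repeatedly.
  From (x_1, y_1) = (19, 3): x_2 = 19·19 + 40·3·3 = 721; y_2 = 19·3 + 3·19 = 114.
Step 3: Verify x_2² - 40·y_2² = 519841 - 519840 = 1 (should be 1). ✓

(x_1, y_1) = (19, 3); (x_2, y_2) = (721, 114).


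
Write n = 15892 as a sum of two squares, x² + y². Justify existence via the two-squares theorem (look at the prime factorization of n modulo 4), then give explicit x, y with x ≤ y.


Step 1: Factor n = 15892 = 2^2 · 29 · 137.
Step 2: Check the mod-4 condition on each prime factor: 2 = 2 (special); 29 ≡ 1 (mod 4), exponent 1; 137 ≡ 1 (mod 4), exponent 1.
All primes ≡ 3 (mod 4) appear to even exponent (or don't appear), so by the two-squares theorem n IS expressible as a sum of two squares.
Step 3: Build a representation. Group n = k² · m with k = 2 and m = 29 · 137 = 3973 (a product of primes ≡ 1 (mod 4)); a representation of m scales to one of n via (k·x)² + (k·y)² = k²(x² + y²). Each prime p ≡ 1 (mod 4) is itself a sum of two squares; find a² by testing p − a² for a perfect square:
  29: 29 − 1² = 28, 29 − 2² = 25 = 5² ⇒ 29 = 2² + 5².
  137: 137 − 1² = 136, 137 − 2² = 133, 137 − 3² = 128, 137 − 4² = 121 = 11² ⇒ 137 = 4² + 11².
  Combine using the Brahmagupta–Fibonacci identity (a² + b²)(c² + d²) = (ac − bd)² + (ad + bc)² = (ac + bd)² + (ad − bc)²:
  29 · 137 = 3973: from (2² + 5²)(4² + 11²), take (2·4 − 5·11, 2·11 + 5·4) = (8 − 55, 22 + 20) = (-47, 42); dropping signs (only squares matter) gives (47, 42); check 47² + 42² = 2209 + 1764 = 3973 ✓.
  Scale by k = 2: (2·47, 2·42) = (94, 84).
Step 4: Order so x ≤ y and verify: 84² + 94² = 7056 + 8836 = 15892 = n. ✓

n = 15892 = 84² + 94² (one valid representation with x ≤ y).


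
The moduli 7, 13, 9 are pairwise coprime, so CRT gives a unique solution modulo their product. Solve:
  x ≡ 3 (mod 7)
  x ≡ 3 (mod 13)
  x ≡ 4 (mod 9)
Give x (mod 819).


Moduli 7, 13, 9 are pairwise coprime; by CRT there is a unique solution modulo M = 7 · 13 · 9 = 819.
Solve pairwise, accumulating the modulus:
  Start with x ≡ 3 (mod 7).
  Combine with x ≡ 3 (mod 13): since gcd(7, 13) = 1, we get a unique residue mod 91.
    Write x = 3 + 7·t and substitute into x ≡ 3 (mod 13): 7·t ≡ 3 − 3 = 0 (mod 13).
    The inverse of 7 mod 13 is 2 (since 7·2 = 14 = 1·13 + 1), so t ≡ 2·0 = 0 ≡ 0 (mod 13).
    Then x = 3 + 7·0 = 3, valid modulo lcm(7, 13) = 91: x ≡ 3 (mod 91).
  Combine with x ≡ 4 (mod 9): since gcd(91, 9) = 1, we get a unique residue mod 819.
    Write x = 3 + 91·t and substitute into x ≡ 4 (mod 9): 91·t ≡ 4 − 3 = 1 (mod 9).
    Reduce coefficients mod 9: 1·t ≡ 1 (mod 9).
    So t ≡ 1 (mod 9).
    Then x = 3 + 91·1 = 94, valid modulo lcm(91, 9) = 819: x ≡ 94 (mod 819).
Verify: 94 mod 7 = 3 ✓, 94 mod 13 = 3 ✓, 94 mod 9 = 4 ✓.

x ≡ 94 (mod 819).


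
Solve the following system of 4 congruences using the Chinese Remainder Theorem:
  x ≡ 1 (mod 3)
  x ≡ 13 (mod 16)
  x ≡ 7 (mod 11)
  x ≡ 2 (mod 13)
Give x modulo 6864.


Product of moduli M = 3 · 16 · 11 · 13 = 6864.
Merge one congruence at a time:
  Start: x ≡ 1 (mod 3).
  Combine with x ≡ 13 (mod 16); new modulus lcm = 48.
    Write x = 1 + 3·t and substitute into x ≡ 13 (mod 16): 3·t ≡ 13 − 1 = 12 (mod 16).
    The inverse of 3 mod 16 is 11 (since 3·11 = 33 = 2·16 + 1), so t ≡ 11·12 = 132 ≡ 4 (mod 16).
    Then x = 1 + 3·4 = 13, valid modulo lcm(3, 16) = 48: x ≡ 13 (mod 48).
  Combine with x ≡ 7 (mod 11); new modulus lcm = 528.
    Write x = 13 + 48·t and substitute into x ≡ 7 (mod 11): 48·t ≡ 7 − 13 = -6 (mod 11).
    Reduce coefficients mod 11: 4·t ≡ 5 (mod 11).
    The inverse of 4 mod 11 is 3 (since 4·3 = 12 = 1·11 + 1), so t ≡ 3·5 = 15 ≡ 4 (mod 11).
    Then x = 13 + 48·4 = 205, valid modulo lcm(48, 11) = 528: x ≡ 205 (mod 528).
  Combine with x ≡ 2 (mod 13); new modulus lcm = 6864.
    Write x = 205 + 528·t and substitute into x ≡ 2 (mod 13): 528·t ≡ 2 − 205 = -203 (mod 13).
    Reduce coefficients mod 13: 8·t ≡ 5 (mod 13).
    The inverse of 8 mod 13 is 5 (since 8·5 = 40 = 3·13 + 1), so t ≡ 5·5 = 25 ≡ 12 (mod 13).
    Then x = 205 + 528·12 = 6541, valid modulo lcm(528, 13) = 6864: x ≡ 6541 (mod 6864).
Verify against each original: 6541 mod 3 = 1, 6541 mod 16 = 13, 6541 mod 11 = 7, 6541 mod 13 = 2.

x ≡ 6541 (mod 6864).


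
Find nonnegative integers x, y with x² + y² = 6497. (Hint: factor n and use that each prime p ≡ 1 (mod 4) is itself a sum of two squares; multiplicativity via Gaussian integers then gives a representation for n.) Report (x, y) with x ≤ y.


Step 1: Factor n = 6497 = 73 · 89.
Step 2: Check the mod-4 condition on each prime factor: 73 ≡ 1 (mod 4), exponent 1; 89 ≡ 1 (mod 4), exponent 1.
All primes ≡ 3 (mod 4) appear to even exponent (or don't appear), so by the two-squares theorem n IS expressible as a sum of two squares.
Step 3: Build a representation. Here n = 73 · 89 is a product of primes ≡ 1 (mod 4). Each prime p ≡ 1 (mod 4) is itself a sum of two squares; find a² by testing p − a² for a perfect square:
  73: 73 − 1² = 72, 73 − 2² = 69, 73 − 3² = 64 = 8² ⇒ 73 = 3² + 8².
  89: 89 − 1² = 88, 89 − 2² = 85, 89 − 3² = 80, 89 − 4² = 73, 89 − 5² = 64 = 8² ⇒ 89 = 5² + 8².
  Combine using the Brahmagupta–Fibonacci identity (a² + b²)(c² + d²) = (ac − bd)² + (ad + bc)² = (ac + bd)² + (ad − bc)²:
  73 · 89 = 6497: from (3² + 8²)(5² + 8²), take (3·5 − 8·8, 3·8 + 8·5) = (15 − 64, 24 + 40) = (-49, 64); dropping signs (only squares matter) gives (49, 64); check 49² + 64² = 2401 + 4096 = 6497 ✓.
Step 4: Order so x ≤ y and verify: 49² + 64² = 2401 + 4096 = 6497 = n. ✓

n = 6497 = 49² + 64² (one valid representation with x ≤ y).


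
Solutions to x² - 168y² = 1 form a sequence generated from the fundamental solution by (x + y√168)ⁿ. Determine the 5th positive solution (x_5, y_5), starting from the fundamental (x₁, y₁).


Step 1: Find the fundamental solution (x₁, y₁) of x² - 168y² = 1.
  Expand √168 as a continued fraction. a₀ = ⌊√168⌋ = 12; iterate m_{k+1} = d_k·a_k − m_k, d_{k+1} = (168 − m_{k+1}²)/d_k, a_{k+1} = ⌊(a₀ + m_{k+1})/d_{k+1}⌋ (starting m₀ = 0, d₀ = 1), with convergents p_k = a_k·p_{k-1} + p_{k-2}, q_k = a_k·q_{k-1} + q_{k-2} (p₋₁ = 1, q₋₁ = 0):
  k = 0: a₀ = 12; p₀/q₀ = 12/1; p₀² − 168·q₀² = 144 − 168 = -24.
  k = 1: m = 12, d = 24, a = ⌊(12 + 12)/24⌋ = 1; p/q = (1·12 + 1)/(1·1 + 0) = 13/1; p² − 168·q² = 169 − 168 = 1.
  The first convergent with p² − 168·q² = 1 gives the fundamental solution (x₁, y₁) = (13, 1).
Step 2: Apply the recurrence (x_{n+1}, y_{n+1}) = (x₁x_n + 168y₁y_n, x₁y_n + y₁x_n) repeatedly.
  From (x_1, y_1) = (13, 1): x_2 = 13·13 + 168·1·1 = 337; y_2 = 13·1 + 1·13 = 26.
  From (x_2, y_2) = (337, 26): x_3 = 13·337 + 168·1·26 = 8749; y_3 = 13·26 + 1·337 = 675.
  From (x_3, y_3) = (8749, 675): x_4 = 13·8749 + 168·1·675 = 227137; y_4 = 13·675 + 1·8749 = 17524.
  From (x_4, y_4) = (227137, 17524): x_5 = 13·227137 + 168·1·17524 = 5896813; y_5 = 13·17524 + 1·227137 = 454949.
Step 3: Verify x_5² - 168·y_5² = 34772403556969 - 34772403556968 = 1 (should be 1). ✓

(x_1, y_1) = (13, 1); (x_5, y_5) = (5896813, 454949).


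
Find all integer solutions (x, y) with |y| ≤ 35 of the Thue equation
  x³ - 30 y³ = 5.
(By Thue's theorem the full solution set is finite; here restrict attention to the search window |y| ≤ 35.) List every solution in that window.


The equation is x³ - 30y³ = 5. For fixed y, x³ = 30·y³ + 5, so a solution requires the RHS to be a perfect cube.
Strategy: iterate y from -35 to 35, compute RHS = 30·y³ + 5, and check whether it is a (positive or negative) perfect cube.
Check small values of y:
  y = 0: RHS = 5 is not a perfect cube.
  y = 1: RHS = 35 is not a perfect cube.
  y = -1: RHS = -25 is not a perfect cube.
  y = 2: RHS = 245 is not a perfect cube.
  y = -2: RHS = -235 is not a perfect cube.
  y = 3: RHS = 815 is not a perfect cube.
  y = -3: RHS = -805 is not a perfect cube.
Continuing the search up to |y| = 35 finds no solutions either.
No (x, y) in the scanned range satisfies the equation.

No integer solutions with |y| ≤ 35.


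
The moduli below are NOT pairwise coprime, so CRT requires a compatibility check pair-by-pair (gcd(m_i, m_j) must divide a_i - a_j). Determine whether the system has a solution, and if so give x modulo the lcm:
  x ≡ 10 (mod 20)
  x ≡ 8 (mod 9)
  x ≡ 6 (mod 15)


Moduli 20, 9, 15 are not pairwise coprime, so CRT works modulo lcm(m_i) when all pairwise compatibility conditions hold.
Pairwise compatibility: gcd(m_i, m_j) must divide a_i - a_j for every pair.
Merge one congruence at a time:
  Start: x ≡ 10 (mod 20).
  Combine with x ≡ 8 (mod 9): gcd(20, 9) = 1; 8 - 10 = -2, which IS divisible by 1, so compatible.
    Write x = 10 + 20·t and substitute into x ≡ 8 (mod 9): 20·t ≡ 8 − 10 = -2 (mod 9).
    Reduce coefficients mod 9: 2·t ≡ 7 (mod 9).
    The inverse of 2 mod 9 is 5 (since 2·5 = 10 = 1·9 + 1), so t ≡ 5·7 = 35 ≡ 8 (mod 9).
    Then x = 10 + 20·8 = 170, valid modulo lcm(20, 9) = 180: x ≡ 170 (mod 180).
  Combine with x ≡ 6 (mod 15): gcd(180, 15) = 15, and 6 - 170 = -164 is NOT divisible by 15.
    ⇒ system is inconsistent (no integer solution).

No solution (the system is inconsistent).


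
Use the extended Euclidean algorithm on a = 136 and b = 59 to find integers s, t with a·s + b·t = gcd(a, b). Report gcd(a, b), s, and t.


Euclidean algorithm on (136, 59) — divide until remainder is 0:
  136 = 2 · 59 + 18
  59 = 3 · 18 + 5
  18 = 3 · 5 + 3
  5 = 1 · 3 + 2
  3 = 1 · 2 + 1
  2 = 2 · 1 + 0
gcd(136, 59) = 1.
Track Bezout coefficients alongside the remainders: start with r₀ = 136 = a·1 + b·0 (s = 1, t = 0) and r₁ = 59 = a·0 + b·1 (s = 0, t = 1); each new remainder r_{k+1} = r_{k-1} − q_k·r_k inherits s_{k+1} = s_{k-1} − q_k·s_k, t_{k+1} = t_{k-1} − q_k·t_k, so r_k = a·s_k + b·t_k at every step:
  q = 2: r = 18, s = 1 − 2·0 = 1, t = 0 − 2·1 = -2  (check: 136·1 + 59·(-2) = 18)
  q = 3: r = 5, s = 0 − 3·1 = -3, t = 1 − 3·(-2) = 7  (check: 136·(-3) + 59·7 = 5)
  q = 3: r = 3, s = 1 − 3·(-3) = 10, t = -2 − 3·7 = -23  (check: 136·10 + 59·(-23) = 3)
  q = 1: r = 2, s = -3 − 1·10 = -13, t = 7 − 1·(-23) = 30  (check: 136·(-13) + 59·30 = 2)
  q = 1: r = 1, s = 10 − 1·(-13) = 23, t = -23 − 1·30 = -53  (check: 136·23 + 59·(-53) = 1)
The row with r = 1 (the gcd) gives the Bezout coefficients s = 23, t = -53.
Result: 136 · (23) + 59 · (-53) = 1.

gcd(136, 59) = 1; s = 23, t = -53 (check: 136·23 + 59·(-53) = 1).


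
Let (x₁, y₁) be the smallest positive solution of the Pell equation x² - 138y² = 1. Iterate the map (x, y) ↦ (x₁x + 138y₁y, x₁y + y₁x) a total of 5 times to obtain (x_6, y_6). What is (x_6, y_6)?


Step 1: Find the fundamental solution (x₁, y₁) of x² - 138y² = 1.
  Expand √138 as a continued fraction. a₀ = ⌊√138⌋ = 11; iterate m_{k+1} = d_k·a_k − m_k, d_{k+1} = (138 − m_{k+1}²)/d_k, a_{k+1} = ⌊(a₀ + m_{k+1})/d_{k+1}⌋ (starting m₀ = 0, d₀ = 1), with convergents p_k = a_k·p_{k-1} + p_{k-2}, q_k = a_k·q_{k-1} + q_{k-2} (p₋₁ = 1, q₋₁ = 0):
  k = 0: a₀ = 11; p₀/q₀ = 11/1; p₀² − 138·q₀² = 121 − 138 = -17.
  k = 1: m = 11, d = 17, a = ⌊(11 + 11)/17⌋ = 1; p/q = (1·11 + 1)/(1·1 + 0) = 12/1; p² − 138·q² = 144 − 138 = 6.
  k = 2: m = 6, d = 6, a = ⌊(11 + 6)/6⌋ = 2; p/q = (2·12 + 11)/(2·1 + 1) = 35/3; p² − 138·q² = 1225 − 1242 = -17.
  k = 3: m = 6, d = 17, a = ⌊(11 + 6)/17⌋ = 1; p/q = (1·35 + 12)/(1·3 + 1) = 47/4; p² − 138·q² = 2209 − 2208 = 1.
  The first convergent with p² − 138·q² = 1 gives the fundamental solution (x₁, y₁) = (47, 4).
Step 2: Apply the recurrence (x_{n+1}, y_{n+1}) = (x₁x_n + 138y₁y_n, x₁y_n + y₁x_n) repeatedly.
  From (x_1, y_1) = (47, 4): x_2 = 47·47 + 138·4·4 = 4417; y_2 = 47·4 + 4·47 = 376.
  From (x_2, y_2) = (4417, 376): x_3 = 47·4417 + 138·4·376 = 415151; y_3 = 47·376 + 4·4417 = 35340.
  From (x_3, y_3) = (415151, 35340): x_4 = 47·415151 + 138·4·35340 = 39019777; y_4 = 47·35340 + 4·415151 = 3321584.
  From (x_4, y_4) = (39019777, 3321584): x_5 = 47·39019777 + 138·4·3321584 = 3667443887; y_5 = 47·3321584 + 4·39019777 = 312193556.
  From (x_5, y_5) = (3667443887, 312193556): x_6 = 47·3667443887 + 138·4·312193556 = 344700705601; y_6 = 47·312193556 + 4·3667443887 = 29342872680.
Step 3: Verify x_6² - 138·y_6² = 118818576441827272771201 - 118818576441827272771200 = 1 (should be 1). ✓

(x_1, y_1) = (47, 4); (x_6, y_6) = (344700705601, 29342872680).


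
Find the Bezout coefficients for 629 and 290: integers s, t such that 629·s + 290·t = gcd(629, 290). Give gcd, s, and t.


Euclidean algorithm on (629, 290) — divide until remainder is 0:
  629 = 2 · 290 + 49
  290 = 5 · 49 + 45
  49 = 1 · 45 + 4
  45 = 11 · 4 + 1
  4 = 4 · 1 + 0
gcd(629, 290) = 1.
Track Bezout coefficients alongside the remainders: start with r₀ = 629 = a·1 + b·0 (s = 1, t = 0) and r₁ = 290 = a·0 + b·1 (s = 0, t = 1); each new remainder r_{k+1} = r_{k-1} − q_k·r_k inherits s_{k+1} = s_{k-1} − q_k·s_k, t_{k+1} = t_{k-1} − q_k·t_k, so r_k = a·s_k + b·t_k at every step:
  q = 2: r = 49, s = 1 − 2·0 = 1, t = 0 − 2·1 = -2  (check: 629·1 + 290·(-2) = 49)
  q = 5: r = 45, s = 0 − 5·1 = -5, t = 1 − 5·(-2) = 11  (check: 629·(-5) + 290·11 = 45)
  q = 1: r = 4, s = 1 − 1·(-5) = 6, t = -2 − 1·11 = -13  (check: 629·6 + 290·(-13) = 4)
  q = 11: r = 1, s = -5 − 11·6 = -71, t = 11 − 11·(-13) = 154  (check: 629·(-71) + 290·154 = 1)
The row with r = 1 (the gcd) gives the Bezout coefficients s = -71, t = 154.
Result: 629 · (-71) + 290 · (154) = 1.

gcd(629, 290) = 1; s = -71, t = 154 (check: 629·(-71) + 290·154 = 1).


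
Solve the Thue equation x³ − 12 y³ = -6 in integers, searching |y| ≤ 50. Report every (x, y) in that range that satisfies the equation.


The equation is x³ - 12y³ = -6. For fixed y, x³ = 12·y³ − 6, so a solution requires the RHS to be a perfect cube.
Strategy: iterate y from -50 to 50, compute RHS = 12·y³ − 6, and check whether it is a (positive or negative) perfect cube.
Check small values of y:
  y = 0: RHS = -6 is not a perfect cube.
  y = 1: RHS = 6 is not a perfect cube.
  y = -1: RHS = -18 is not a perfect cube.
  y = 2: RHS = 90 is not a perfect cube.
  y = -2: RHS = -102 is not a perfect cube.
  y = 3: RHS = 318 is not a perfect cube.
  y = -3: RHS = -330 is not a perfect cube.
Continuing the search up to |y| = 50 finds no solutions either.
No (x, y) in the scanned range satisfies the equation.

No integer solutions with |y| ≤ 50.


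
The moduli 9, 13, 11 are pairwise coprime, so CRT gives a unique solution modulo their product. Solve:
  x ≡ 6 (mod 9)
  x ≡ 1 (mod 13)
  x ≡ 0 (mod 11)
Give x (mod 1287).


Moduli 9, 13, 11 are pairwise coprime; by CRT there is a unique solution modulo M = 9 · 13 · 11 = 1287.
Solve pairwise, accumulating the modulus:
  Start with x ≡ 6 (mod 9).
  Combine with x ≡ 1 (mod 13): since gcd(9, 13) = 1, we get a unique residue mod 117.
    Write x = 6 + 9·t and substitute into x ≡ 1 (mod 13): 9·t ≡ 1 − 6 = -5 (mod 13).
    Reduce coefficients mod 13: 9·t ≡ 8 (mod 13).
    The inverse of 9 mod 13 is 3 (since 9·3 = 27 = 2·13 + 1), so t ≡ 3·8 = 24 ≡ 11 (mod 13).
    Then x = 6 + 9·11 = 105, valid modulo lcm(9, 13) = 117: x ≡ 105 (mod 117).
  Combine with x ≡ 0 (mod 11): since gcd(117, 11) = 1, we get a unique residue mod 1287.
    Write x = 105 + 117·t and substitute into x ≡ 0 (mod 11): 117·t ≡ 0 − 105 = -105 (mod 11).
    Reduce coefficients mod 11: 7·t ≡ 5 (mod 11).
    The inverse of 7 mod 11 is 8 (since 7·8 = 56 = 5·11 + 1), so t ≡ 8·5 = 40 ≡ 7 (mod 11).
    Then x = 105 + 117·7 = 924, valid modulo lcm(117, 11) = 1287: x ≡ 924 (mod 1287).
Verify: 924 mod 9 = 6 ✓, 924 mod 13 = 1 ✓, 924 mod 11 = 0 ✓.

x ≡ 924 (mod 1287).


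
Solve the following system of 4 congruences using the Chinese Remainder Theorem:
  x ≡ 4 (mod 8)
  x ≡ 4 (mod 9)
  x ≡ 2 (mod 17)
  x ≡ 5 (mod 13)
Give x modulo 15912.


Product of moduli M = 8 · 9 · 17 · 13 = 15912.
Merge one congruence at a time:
  Start: x ≡ 4 (mod 8).
  Combine with x ≡ 4 (mod 9); new modulus lcm = 72.
    Write x = 4 + 8·t and substitute into x ≡ 4 (mod 9): 8·t ≡ 4 − 4 = 0 (mod 9).
    The inverse of 8 mod 9 is 8 (since 8·8 = 64 = 7·9 + 1), so t ≡ 8·0 = 0 ≡ 0 (mod 9).
    Then x = 4 + 8·0 = 4, valid modulo lcm(8, 9) = 72: x ≡ 4 (mod 72).
  Combine with x ≡ 2 (mod 17); new modulus lcm = 1224.
    Write x = 4 + 72·t and substitute into x ≡ 2 (mod 17): 72·t ≡ 2 − 4 = -2 (mod 17).
    Reduce coefficients mod 17: 4·t ≡ 15 (mod 17).
    The inverse of 4 mod 17 is 13 (since 4·13 = 52 = 3·17 + 1), so t ≡ 13·15 = 195 ≡ 8 (mod 17).
    Then x = 4 + 72·8 = 580, valid modulo lcm(72, 17) = 1224: x ≡ 580 (mod 1224).
  Combine with x ≡ 5 (mod 13); new modulus lcm = 15912.
    Write x = 580 + 1224·t and substitute into x ≡ 5 (mod 13): 1224·t ≡ 5 − 580 = -575 (mod 13).
    Reduce coefficients mod 13: 2·t ≡ 10 (mod 13).
    The inverse of 2 mod 13 is 7 (since 2·7 = 14 = 1·13 + 1), so t ≡ 7·10 = 70 ≡ 5 (mod 13).
    Then x = 580 + 1224·5 = 6700, valid modulo lcm(1224, 13) = 15912: x ≡ 6700 (mod 15912).
Verify against each original: 6700 mod 8 = 4, 6700 mod 9 = 4, 6700 mod 17 = 2, 6700 mod 13 = 5.

x ≡ 6700 (mod 15912).


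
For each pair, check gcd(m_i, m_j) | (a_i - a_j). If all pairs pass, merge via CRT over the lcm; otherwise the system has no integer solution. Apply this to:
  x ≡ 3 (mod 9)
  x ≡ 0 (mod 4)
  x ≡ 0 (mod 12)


Moduli 9, 4, 12 are not pairwise coprime, so CRT works modulo lcm(m_i) when all pairwise compatibility conditions hold.
Pairwise compatibility: gcd(m_i, m_j) must divide a_i - a_j for every pair.
Merge one congruence at a time:
  Start: x ≡ 3 (mod 9).
  Combine with x ≡ 0 (mod 4): gcd(9, 4) = 1; 0 - 3 = -3, which IS divisible by 1, so compatible.
    Write x = 3 + 9·t and substitute into x ≡ 0 (mod 4): 9·t ≡ 0 − 3 = -3 (mod 4).
    Reduce coefficients mod 4: 1·t ≡ 1 (mod 4).
    So t ≡ 1 (mod 4).
    Then x = 3 + 9·1 = 12, valid modulo lcm(9, 4) = 36: x ≡ 12 (mod 36).
  Combine with x ≡ 0 (mod 12): gcd(36, 12) = 12; 0 - 12 = -12, which IS divisible by 12, so compatible.
    Write x = 12 + 36·t and substitute into x ≡ 0 (mod 12): 36·t ≡ 0 − 12 = -12 (mod 12).
    Divide the congruence (and modulus) by g = 12: 3·t ≡ -1 (mod 1).
    Modulo 1 every t works; take t = 0.
    Then x = 12 + 36·0 = 12, valid modulo lcm(36, 12) = 36: x ≡ 12 (mod 36).
Verify: 12 mod 9 = 3, 12 mod 4 = 0, 12 mod 12 = 0.

x ≡ 12 (mod 36).


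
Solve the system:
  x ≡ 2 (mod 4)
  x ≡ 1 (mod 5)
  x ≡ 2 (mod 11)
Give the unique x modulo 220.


Moduli 4, 5, 11 are pairwise coprime; by CRT there is a unique solution modulo M = 4 · 5 · 11 = 220.
Solve pairwise, accumulating the modulus:
  Start with x ≡ 2 (mod 4).
  Combine with x ≡ 1 (mod 5): since gcd(4, 5) = 1, we get a unique residue mod 20.
    Write x = 2 + 4·t and substitute into x ≡ 1 (mod 5): 4·t ≡ 1 − 2 = -1 (mod 5).
    Reduce coefficients mod 5: 4·t ≡ 4 (mod 5).
    The inverse of 4 mod 5 is 4 (since 4·4 = 16 = 3·5 + 1), so t ≡ 4·4 = 16 ≡ 1 (mod 5).
    Then x = 2 + 4·1 = 6, valid modulo lcm(4, 5) = 20: x ≡ 6 (mod 20).
  Combine with x ≡ 2 (mod 11): since gcd(20, 11) = 1, we get a unique residue mod 220.
    Write x = 6 + 20·t and substitute into x ≡ 2 (mod 11): 20·t ≡ 2 − 6 = -4 (mod 11).
    Reduce coefficients mod 11: 9·t ≡ 7 (mod 11).
    The inverse of 9 mod 11 is 5 (since 9·5 = 45 = 4·11 + 1), so t ≡ 5·7 = 35 ≡ 2 (mod 11).
    Then x = 6 + 20·2 = 46, valid modulo lcm(20, 11) = 220: x ≡ 46 (mod 220).
Verify: 46 mod 4 = 2 ✓, 46 mod 5 = 1 ✓, 46 mod 11 = 2 ✓.

x ≡ 46 (mod 220).


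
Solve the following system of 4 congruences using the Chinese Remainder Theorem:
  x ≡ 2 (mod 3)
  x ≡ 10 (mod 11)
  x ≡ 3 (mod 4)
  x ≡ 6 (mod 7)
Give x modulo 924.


Product of moduli M = 3 · 11 · 4 · 7 = 924.
Merge one congruence at a time:
  Start: x ≡ 2 (mod 3).
  Combine with x ≡ 10 (mod 11); new modulus lcm = 33.
    Write x = 2 + 3·t and substitute into x ≡ 10 (mod 11): 3·t ≡ 10 − 2 = 8 (mod 11).
    The inverse of 3 mod 11 is 4 (since 3·4 = 12 = 1·11 + 1), so t ≡ 4·8 = 32 ≡ 10 (mod 11).
    Then x = 2 + 3·10 = 32, valid modulo lcm(3, 11) = 33: x ≡ 32 (mod 33).
  Combine with x ≡ 3 (mod 4); new modulus lcm = 132.
    Write x = 32 + 33·t and substitute into x ≡ 3 (mod 4): 33·t ≡ 3 − 32 = -29 (mod 4).
    Reduce coefficients mod 4: 1·t ≡ 3 (mod 4).
    So t ≡ 3 (mod 4).
    Then x = 32 + 33·3 = 131, valid modulo lcm(33, 4) = 132: x ≡ 131 (mod 132).
  Combine with x ≡ 6 (mod 7); new modulus lcm = 924.
    Write x = 131 + 132·t and substitute into x ≡ 6 (mod 7): 132·t ≡ 6 − 131 = -125 (mod 7).
    Reduce coefficients mod 7: 6·t ≡ 1 (mod 7).
    The inverse of 6 mod 7 is 6 (since 6·6 = 36 = 5·7 + 1), so t ≡ 6·1 = 6 ≡ 6 (mod 7).
    Then x = 131 + 132·6 = 923, valid modulo lcm(132, 7) = 924: x ≡ 923 (mod 924).
Verify against each original: 923 mod 3 = 2, 923 mod 11 = 10, 923 mod 4 = 3, 923 mod 7 = 6.

x ≡ 923 (mod 924).
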